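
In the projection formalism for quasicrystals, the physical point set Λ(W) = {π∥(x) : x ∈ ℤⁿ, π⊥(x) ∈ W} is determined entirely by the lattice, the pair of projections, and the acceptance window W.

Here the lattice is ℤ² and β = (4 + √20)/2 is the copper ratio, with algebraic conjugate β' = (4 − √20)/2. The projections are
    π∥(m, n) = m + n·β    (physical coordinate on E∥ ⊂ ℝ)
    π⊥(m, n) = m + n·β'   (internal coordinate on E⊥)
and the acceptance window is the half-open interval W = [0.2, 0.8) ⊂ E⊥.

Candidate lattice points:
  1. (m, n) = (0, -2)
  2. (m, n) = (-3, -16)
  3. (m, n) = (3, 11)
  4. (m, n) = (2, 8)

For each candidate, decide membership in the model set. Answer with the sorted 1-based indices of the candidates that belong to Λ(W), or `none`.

Compute β' = (4−√20)/2 = -0.23607, so π⊥(m,n) = m -0.23607·n.
candidate 1: (m,n)=(0,-2) → π∥ = 0-2·β ≈ -8.47214, π⊥ = 0-2·β' ≈ 0.47214 ∈ [0.2, 0.8) ⇒ IN Λ
candidate 2: (m,n)=(-3,-16) → π∥ = -3-16·β ≈ -70.77709, π⊥ = -3-16·β' ≈ 0.77709 ∈ [0.2, 0.8) ⇒ IN Λ
candidate 3: (m,n)=(3,11) → π∥ = 3+11·β ≈ 49.59675, π⊥ = 3+11·β' ≈ 0.40325 ∈ [0.2, 0.8) ⇒ IN Λ
candidate 4: (m,n)=(2,8) → π∥ = 2+8·β ≈ 35.88854, π⊥ = 2+8·β' ≈ 0.11146 ∉ [0.2, 0.8) ⇒ out

1, 2, 3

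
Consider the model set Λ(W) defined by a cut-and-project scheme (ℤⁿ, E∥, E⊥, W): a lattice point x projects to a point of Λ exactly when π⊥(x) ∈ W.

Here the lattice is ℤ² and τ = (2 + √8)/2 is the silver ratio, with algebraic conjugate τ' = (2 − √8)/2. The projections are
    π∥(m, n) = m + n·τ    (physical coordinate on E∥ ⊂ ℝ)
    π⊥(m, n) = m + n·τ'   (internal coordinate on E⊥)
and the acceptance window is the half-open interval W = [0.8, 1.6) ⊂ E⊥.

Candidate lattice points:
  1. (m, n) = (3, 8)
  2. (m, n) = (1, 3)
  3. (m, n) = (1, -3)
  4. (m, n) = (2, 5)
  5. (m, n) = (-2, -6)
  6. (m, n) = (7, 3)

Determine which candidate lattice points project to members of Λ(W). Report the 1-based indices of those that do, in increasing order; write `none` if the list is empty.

τ' = (2−√8)/2 ≈ -0.41421.
[1] lift (3,8): star map gives -0.31371; window check 0.8 ≤ -0.31371 < 1.6 is false → out
[2] lift (1,3): star map gives -0.24264; window check 0.8 ≤ -0.24264 < 1.6 is false → out
[3] lift (1,-3): star map gives 2.24264; window check 0.8 ≤ 2.24264 < 1.6 is false → out
[4] lift (2,5): star map gives -0.07107; window check 0.8 ≤ -0.07107 < 1.6 is false → out
[5] lift (-2,-6): star map gives 0.48528; window check 0.8 ≤ 0.48528 < 1.6 is false → out
[6] lift (7,3): star map gives 5.75736; window check 0.8 ≤ 5.75736 < 1.6 is false → out

none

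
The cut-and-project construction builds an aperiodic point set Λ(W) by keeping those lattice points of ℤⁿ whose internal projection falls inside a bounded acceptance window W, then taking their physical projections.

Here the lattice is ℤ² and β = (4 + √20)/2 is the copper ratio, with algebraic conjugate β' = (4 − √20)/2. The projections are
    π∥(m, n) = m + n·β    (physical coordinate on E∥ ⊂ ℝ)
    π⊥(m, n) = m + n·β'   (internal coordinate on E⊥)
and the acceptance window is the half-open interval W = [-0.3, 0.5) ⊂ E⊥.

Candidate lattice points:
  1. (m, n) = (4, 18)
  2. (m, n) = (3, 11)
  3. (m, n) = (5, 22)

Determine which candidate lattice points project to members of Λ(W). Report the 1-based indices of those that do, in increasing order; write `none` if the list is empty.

β' = (4−√20)/2 ≈ -0.23607.
#1 (4,18): internal coord 4 + (18)·β' = -0.24922; -0.24922 ∈ [-0.3, 0.5) → IN Λ
#2 (3,11): internal coord 3 + (11)·β' = +0.40325; +0.40325 ∈ [-0.3, 0.5) → IN Λ
#3 (5,22): internal coord 5 + (22)·β' = -0.19350; -0.19350 ∈ [-0.3, 0.5) → IN Λ

1, 2, 3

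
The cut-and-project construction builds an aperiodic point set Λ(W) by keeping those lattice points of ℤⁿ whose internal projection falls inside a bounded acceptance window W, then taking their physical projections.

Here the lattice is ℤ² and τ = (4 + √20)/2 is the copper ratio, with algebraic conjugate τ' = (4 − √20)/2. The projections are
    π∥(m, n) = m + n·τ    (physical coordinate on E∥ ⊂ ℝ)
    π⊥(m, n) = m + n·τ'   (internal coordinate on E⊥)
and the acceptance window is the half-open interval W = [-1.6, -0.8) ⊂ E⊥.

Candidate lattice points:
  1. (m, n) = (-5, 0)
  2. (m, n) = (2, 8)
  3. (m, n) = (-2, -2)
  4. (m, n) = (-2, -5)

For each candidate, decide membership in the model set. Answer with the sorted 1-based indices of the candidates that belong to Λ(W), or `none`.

Numerically τ ≈ 4.2361 and τ' = −1/τ ≈ -0.2361.
#1 (-5,0): internal coord -5 + (0)·τ' = -5.0000; -5.0000 ∉ [-1.6, -0.8) → out
#2 (2,8): internal coord 2 + (8)·τ' = +0.1115; +0.1115 ∉ [-1.6, -0.8) → out
#3 (-2,-2): internal coord -2 + (-2)·τ' = -1.5279; -1.5279 ∈ [-1.6, -0.8) → IN Λ
#4 (-2,-5): internal coord -2 + (-5)·τ' = -0.8197; -0.8197 ∈ [-1.6, -0.8) → IN Λ

3, 4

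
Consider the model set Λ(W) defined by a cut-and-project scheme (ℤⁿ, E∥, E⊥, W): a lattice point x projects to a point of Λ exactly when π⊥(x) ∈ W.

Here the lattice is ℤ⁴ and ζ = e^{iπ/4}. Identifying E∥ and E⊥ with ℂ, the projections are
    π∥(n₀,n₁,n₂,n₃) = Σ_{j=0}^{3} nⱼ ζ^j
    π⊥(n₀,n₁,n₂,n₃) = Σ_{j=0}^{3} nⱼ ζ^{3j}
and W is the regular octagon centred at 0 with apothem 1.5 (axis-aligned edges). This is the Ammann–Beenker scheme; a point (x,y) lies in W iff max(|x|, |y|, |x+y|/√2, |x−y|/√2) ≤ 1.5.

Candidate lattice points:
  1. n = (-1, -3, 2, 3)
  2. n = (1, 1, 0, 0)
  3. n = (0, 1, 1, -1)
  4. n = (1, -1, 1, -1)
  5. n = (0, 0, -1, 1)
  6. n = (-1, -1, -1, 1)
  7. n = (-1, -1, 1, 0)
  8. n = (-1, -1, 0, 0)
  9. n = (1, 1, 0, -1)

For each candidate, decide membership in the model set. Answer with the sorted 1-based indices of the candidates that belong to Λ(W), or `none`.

2, 6, 8, 9

π⊥(n) = n₀ + n₁ζ³ + n₂ζ⁶ + n₃ζ⁹ where ζ = e^{iπ/4}.
#1 (-1, -3, 2, 3): internal (3.24264, -2.00000); octagon support 3.70711 vs apothem 1.5 → ∉ W
#2 (1, 1, 0, 0): internal (0.29289, 0.70711); octagon support 0.70711 vs apothem 1.5 → ∈ W
#3 (0, 1, 1, -1): internal (-1.41421, -1.00000); octagon support 1.70711 vs apothem 1.5 → ∉ W
#4 (1, -1, 1, -1): internal (1.00000, -2.41421); octagon support 2.41421 vs apothem 1.5 → ∉ W
#5 (0, 0, -1, 1): internal (0.70711, 1.70711); octagon support 1.70711 vs apothem 1.5 → ∉ W
#6 (-1, -1, -1, 1): internal (0.41421, 1.00000); octagon support 1.00000 vs apothem 1.5 → ∈ W
#7 (-1, -1, 1, 0): internal (-0.29289, -1.70711); octagon support 1.70711 vs apothem 1.5 → ∉ W
#8 (-1, -1, 0, 0): internal (-0.29289, -0.70711); octagon support 0.70711 vs apothem 1.5 → ∈ W
#9 (1, 1, 0, -1): internal (-0.41421, 0.00000); octagon support 0.41421 vs apothem 1.5 → ∈ W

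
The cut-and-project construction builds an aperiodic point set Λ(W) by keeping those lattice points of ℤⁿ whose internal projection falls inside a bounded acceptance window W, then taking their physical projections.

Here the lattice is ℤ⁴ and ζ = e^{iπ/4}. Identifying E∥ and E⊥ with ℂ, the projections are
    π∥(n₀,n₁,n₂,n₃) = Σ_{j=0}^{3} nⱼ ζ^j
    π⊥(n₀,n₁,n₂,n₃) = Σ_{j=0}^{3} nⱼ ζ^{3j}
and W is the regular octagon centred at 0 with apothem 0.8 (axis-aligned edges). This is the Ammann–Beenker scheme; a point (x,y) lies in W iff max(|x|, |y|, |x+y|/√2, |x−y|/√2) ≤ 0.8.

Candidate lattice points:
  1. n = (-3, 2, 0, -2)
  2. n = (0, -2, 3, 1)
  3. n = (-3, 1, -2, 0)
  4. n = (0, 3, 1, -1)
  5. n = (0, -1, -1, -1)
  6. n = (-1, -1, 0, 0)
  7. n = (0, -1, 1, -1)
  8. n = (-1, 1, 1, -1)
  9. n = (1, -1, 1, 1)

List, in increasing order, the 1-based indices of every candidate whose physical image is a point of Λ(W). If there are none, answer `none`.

5, 6

π⊥(n) = n₀ + n₁ζ³ + n₂ζ⁶ + n₃ζ⁹ where ζ = e^{iπ/4}.
#1 (-3, 2, 0, -2): internal (-5.82843, 0.00000); octagon support 5.82843 vs apothem 0.8 → ∉ W
#2 (0, -2, 3, 1): internal (2.12132, -3.70711); octagon support 4.12132 vs apothem 0.8 → ∉ W
#3 (-3, 1, -2, 0): internal (-3.70711, 2.70711); octagon support 4.53553 vs apothem 0.8 → ∉ W
#4 (0, 3, 1, -1): internal (-2.82843, 0.41421); octagon support 2.82843 vs apothem 0.8 → ∉ W
#5 (0, -1, -1, -1): internal (0.00000, -0.41421); octagon support 0.41421 vs apothem 0.8 → ∈ W
#6 (-1, -1, 0, 0): internal (-0.29289, -0.70711); octagon support 0.70711 vs apothem 0.8 → ∈ W
#7 (0, -1, 1, -1): internal (0.00000, -2.41421); octagon support 2.41421 vs apothem 0.8 → ∉ W
#8 (-1, 1, 1, -1): internal (-2.41421, -1.00000); octagon support 2.41421 vs apothem 0.8 → ∉ W
#9 (1, -1, 1, 1): internal (2.41421, -1.00000); octagon support 2.41421 vs apothem 0.8 → ∉ W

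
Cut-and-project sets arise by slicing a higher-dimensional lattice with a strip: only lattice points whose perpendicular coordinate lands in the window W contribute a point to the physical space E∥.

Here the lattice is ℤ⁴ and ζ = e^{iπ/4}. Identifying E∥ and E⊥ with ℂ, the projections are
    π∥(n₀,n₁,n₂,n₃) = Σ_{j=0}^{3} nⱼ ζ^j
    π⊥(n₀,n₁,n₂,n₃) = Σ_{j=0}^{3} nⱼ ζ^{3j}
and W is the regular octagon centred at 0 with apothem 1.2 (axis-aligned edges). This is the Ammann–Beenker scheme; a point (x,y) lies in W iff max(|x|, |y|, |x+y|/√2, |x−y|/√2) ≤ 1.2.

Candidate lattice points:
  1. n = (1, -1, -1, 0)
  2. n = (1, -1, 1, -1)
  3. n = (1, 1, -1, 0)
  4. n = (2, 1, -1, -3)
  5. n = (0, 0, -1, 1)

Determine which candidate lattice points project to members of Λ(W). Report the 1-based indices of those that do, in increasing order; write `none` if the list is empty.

With ζ = e^{iπ/4} the internal vectors are ζ^0,ζ^3,ζ^6,ζ^9.
#1 (1, -1, -1, 0): internal (1.70711, 0.29289); octagon support 1.70711 vs apothem 1.2 → ∉ W
#2 (1, -1, 1, -1): internal (1.00000, -2.41421); octagon support 2.41421 vs apothem 1.2 → ∉ W
#3 (1, 1, -1, 0): internal (0.29289, 1.70711); octagon support 1.70711 vs apothem 1.2 → ∉ W
#4 (2, 1, -1, -3): internal (-0.82843, -0.41421); octagon support 0.87868 vs apothem 1.2 → ∈ W
#5 (0, 0, -1, 1): internal (0.70711, 1.70711); octagon support 1.70711 vs apothem 1.2 → ∉ W

4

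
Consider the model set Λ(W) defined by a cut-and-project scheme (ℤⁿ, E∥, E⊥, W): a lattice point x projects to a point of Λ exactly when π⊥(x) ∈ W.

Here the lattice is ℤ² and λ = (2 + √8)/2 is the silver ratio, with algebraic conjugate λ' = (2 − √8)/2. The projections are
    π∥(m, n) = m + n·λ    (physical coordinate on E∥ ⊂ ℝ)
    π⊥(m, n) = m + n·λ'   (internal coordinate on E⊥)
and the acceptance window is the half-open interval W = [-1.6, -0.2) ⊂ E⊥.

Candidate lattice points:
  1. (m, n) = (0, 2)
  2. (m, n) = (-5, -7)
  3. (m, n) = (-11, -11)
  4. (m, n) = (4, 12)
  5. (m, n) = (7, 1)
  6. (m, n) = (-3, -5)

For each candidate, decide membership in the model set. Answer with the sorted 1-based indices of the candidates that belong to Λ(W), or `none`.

λ' = (2−√8)/2 ≈ -0.4142.
#1 (0,2): internal coord 0 + (2)·λ' = -0.8284; -0.8284 ∈ [-1.6, -0.2) → IN Λ
#2 (-5,-7): internal coord -5 + (-7)·λ' = -2.1005; -2.1005 ∉ [-1.6, -0.2) → out
#3 (-11,-11): internal coord -11 + (-11)·λ' = -6.4437; -6.4437 ∉ [-1.6, -0.2) → out
#4 (4,12): internal coord 4 + (12)·λ' = -0.9706; -0.9706 ∈ [-1.6, -0.2) → IN Λ
#5 (7,1): internal coord 7 + (1)·λ' = +6.5858; +6.5858 ∉ [-1.6, -0.2) → out
#6 (-3,-5): internal coord -3 + (-5)·λ' = -0.9289; -0.9289 ∈ [-1.6, -0.2) → IN Λ

1, 4, 6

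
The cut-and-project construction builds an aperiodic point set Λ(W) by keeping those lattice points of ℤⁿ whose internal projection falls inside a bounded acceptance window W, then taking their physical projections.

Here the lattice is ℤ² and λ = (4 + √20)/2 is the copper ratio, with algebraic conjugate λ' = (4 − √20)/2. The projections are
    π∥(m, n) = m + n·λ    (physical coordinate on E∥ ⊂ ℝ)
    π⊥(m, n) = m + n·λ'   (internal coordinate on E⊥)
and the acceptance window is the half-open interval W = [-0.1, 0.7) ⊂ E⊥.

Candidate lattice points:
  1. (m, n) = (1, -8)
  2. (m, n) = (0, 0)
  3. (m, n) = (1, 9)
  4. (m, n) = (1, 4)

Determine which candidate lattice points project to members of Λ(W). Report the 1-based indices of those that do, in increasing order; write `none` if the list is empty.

Compute λ' = (4−√20)/2 = -0.23607, so π⊥(m,n) = m -0.23607·n.
candidate 1: (m,n)=(1,-8) → π∥ = 1-8·λ ≈ -32.88854, π⊥ = 1-8·λ' ≈ 2.88854 ∉ [-0.1, 0.7) ⇒ out
candidate 2: (m,n)=(0,0) → π∥ = 0+0·λ ≈ 0.00000, π⊥ = 0+0·λ' ≈ 0.00000 ∈ [-0.1, 0.7) ⇒ IN Λ
candidate 3: (m,n)=(1,9) → π∥ = 1+9·λ ≈ 39.12461, π⊥ = 1+9·λ' ≈ -1.12461 ∉ [-0.1, 0.7) ⇒ out
candidate 4: (m,n)=(1,4) → π∥ = 1+4·λ ≈ 17.94427, π⊥ = 1+4·λ' ≈ 0.05573 ∈ [-0.1, 0.7) ⇒ IN Λ

2, 4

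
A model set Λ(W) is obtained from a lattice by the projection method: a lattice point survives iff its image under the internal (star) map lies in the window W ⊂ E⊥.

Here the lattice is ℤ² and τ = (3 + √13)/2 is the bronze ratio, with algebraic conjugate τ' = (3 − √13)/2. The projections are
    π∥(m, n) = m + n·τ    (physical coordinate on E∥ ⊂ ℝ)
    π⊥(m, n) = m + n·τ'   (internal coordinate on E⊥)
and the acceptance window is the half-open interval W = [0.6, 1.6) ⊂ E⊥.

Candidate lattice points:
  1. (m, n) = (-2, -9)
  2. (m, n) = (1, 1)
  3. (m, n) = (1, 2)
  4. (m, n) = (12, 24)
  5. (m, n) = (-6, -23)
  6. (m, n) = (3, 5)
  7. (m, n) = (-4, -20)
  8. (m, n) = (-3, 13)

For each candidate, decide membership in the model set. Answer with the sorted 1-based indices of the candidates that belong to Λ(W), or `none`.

τ' = (3−√13)/2 ≈ -0.302776.
[1] lift (-2,-9): star map gives 0.724981; window check 0.6 ≤ 0.724981 < 1.6 is true → IN Λ
[2] lift (1,1): star map gives 0.697224; window check 0.6 ≤ 0.697224 < 1.6 is true → IN Λ
[3] lift (1,2): star map gives 0.394449; window check 0.6 ≤ 0.394449 < 1.6 is false → out
[4] lift (12,24): star map gives 4.733385; window check 0.6 ≤ 4.733385 < 1.6 is false → out
[5] lift (-6,-23): star map gives 0.963840; window check 0.6 ≤ 0.963840 < 1.6 is true → IN Λ
[6] lift (3,5): star map gives 1.486122; window check 0.6 ≤ 1.486122 < 1.6 is true → IN Λ
[7] lift (-4,-20): star map gives 2.055513; window check 0.6 ≤ 2.055513 < 1.6 is false → out
[8] lift (-3,13): star map gives -6.936083; window check 0.6 ≤ -6.936083 < 1.6 is false → out

1, 2, 5, 6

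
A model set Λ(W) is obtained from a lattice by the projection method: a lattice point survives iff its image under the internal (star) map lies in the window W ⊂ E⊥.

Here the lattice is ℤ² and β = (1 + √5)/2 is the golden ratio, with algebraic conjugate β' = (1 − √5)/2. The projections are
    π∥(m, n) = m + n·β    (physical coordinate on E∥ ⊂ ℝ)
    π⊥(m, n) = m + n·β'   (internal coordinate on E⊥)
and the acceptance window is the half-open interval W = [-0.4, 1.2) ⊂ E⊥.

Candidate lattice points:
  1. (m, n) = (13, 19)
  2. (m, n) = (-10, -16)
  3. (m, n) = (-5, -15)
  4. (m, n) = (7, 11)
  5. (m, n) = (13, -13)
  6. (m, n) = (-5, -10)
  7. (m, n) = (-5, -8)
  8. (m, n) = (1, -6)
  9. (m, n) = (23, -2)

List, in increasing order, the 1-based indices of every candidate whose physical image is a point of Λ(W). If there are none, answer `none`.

2, 4, 6, 7

β' = (1−√5)/2 ≈ -0.6180.
[1] lift (13,19): star map gives 1.2574; window check -0.4 ≤ 1.2574 < 1.2 is false → out
[2] lift (-10,-16): star map gives -0.1115; window check -0.4 ≤ -0.1115 < 1.2 is true → IN Λ
[3] lift (-5,-15): star map gives 4.2705; window check -0.4 ≤ 4.2705 < 1.2 is false → out
[4] lift (7,11): star map gives 0.2016; window check -0.4 ≤ 0.2016 < 1.2 is true → IN Λ
[5] lift (13,-13): star map gives 21.0344; window check -0.4 ≤ 21.0344 < 1.2 is false → out
[6] lift (-5,-10): star map gives 1.1803; window check -0.4 ≤ 1.1803 < 1.2 is true → IN Λ
[7] lift (-5,-8): star map gives -0.0557; window check -0.4 ≤ -0.0557 < 1.2 is true → IN Λ
[8] lift (1,-6): star map gives 4.7082; window check -0.4 ≤ 4.7082 < 1.2 is false → out
[9] lift (23,-2): star map gives 24.2361; window check -0.4 ≤ 24.2361 < 1.2 is false → out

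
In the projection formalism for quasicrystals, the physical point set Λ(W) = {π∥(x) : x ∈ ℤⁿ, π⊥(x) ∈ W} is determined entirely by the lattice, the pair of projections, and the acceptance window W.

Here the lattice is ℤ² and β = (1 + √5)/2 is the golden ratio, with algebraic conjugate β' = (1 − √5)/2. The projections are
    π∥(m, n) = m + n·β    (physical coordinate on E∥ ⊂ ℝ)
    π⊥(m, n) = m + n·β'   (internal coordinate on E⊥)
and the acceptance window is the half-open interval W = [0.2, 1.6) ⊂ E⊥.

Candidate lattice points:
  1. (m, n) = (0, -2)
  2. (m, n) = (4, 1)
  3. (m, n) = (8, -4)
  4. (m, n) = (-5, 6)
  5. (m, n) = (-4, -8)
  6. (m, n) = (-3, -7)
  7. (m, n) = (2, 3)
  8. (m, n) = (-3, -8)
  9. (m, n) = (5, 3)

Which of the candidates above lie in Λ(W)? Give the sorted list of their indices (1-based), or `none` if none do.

β' = (1−√5)/2 ≈ -0.618034.
candidate 1: (m,n)=(0,-2) → π∥ = 0-2·β ≈ -3.236068, π⊥ = 0-2·β' ≈ 1.236068 ∈ [0.2, 1.6) ⇒ IN Λ
candidate 2: (m,n)=(4,1) → π∥ = 4+1·β ≈ 5.618034, π⊥ = 4+1·β' ≈ 3.381966 ∉ [0.2, 1.6) ⇒ out
candidate 3: (m,n)=(8,-4) → π∥ = 8-4·β ≈ 1.527864, π⊥ = 8-4·β' ≈ 10.472136 ∉ [0.2, 1.6) ⇒ out
candidate 4: (m,n)=(-5,6) → π∥ = -5+6·β ≈ 4.708204, π⊥ = -5+6·β' ≈ -8.708204 ∉ [0.2, 1.6) ⇒ out
candidate 5: (m,n)=(-4,-8) → π∥ = -4-8·β ≈ -16.944272, π⊥ = -4-8·β' ≈ 0.944272 ∈ [0.2, 1.6) ⇒ IN Λ
candidate 6: (m,n)=(-3,-7) → π∥ = -3-7·β ≈ -14.326238, π⊥ = -3-7·β' ≈ 1.326238 ∈ [0.2, 1.6) ⇒ IN Λ
candidate 7: (m,n)=(2,3) → π∥ = 2+3·β ≈ 6.854102, π⊥ = 2+3·β' ≈ 0.145898 ∉ [0.2, 1.6) ⇒ out
candidate 8: (m,n)=(-3,-8) → π∥ = -3-8·β ≈ -15.944272, π⊥ = -3-8·β' ≈ 1.944272 ∉ [0.2, 1.6) ⇒ out
candidate 9: (m,n)=(5,3) → π∥ = 5+3·β ≈ 9.854102, π⊥ = 5+3·β' ≈ 3.145898 ∉ [0.2, 1.6) ⇒ out

1, 5, 6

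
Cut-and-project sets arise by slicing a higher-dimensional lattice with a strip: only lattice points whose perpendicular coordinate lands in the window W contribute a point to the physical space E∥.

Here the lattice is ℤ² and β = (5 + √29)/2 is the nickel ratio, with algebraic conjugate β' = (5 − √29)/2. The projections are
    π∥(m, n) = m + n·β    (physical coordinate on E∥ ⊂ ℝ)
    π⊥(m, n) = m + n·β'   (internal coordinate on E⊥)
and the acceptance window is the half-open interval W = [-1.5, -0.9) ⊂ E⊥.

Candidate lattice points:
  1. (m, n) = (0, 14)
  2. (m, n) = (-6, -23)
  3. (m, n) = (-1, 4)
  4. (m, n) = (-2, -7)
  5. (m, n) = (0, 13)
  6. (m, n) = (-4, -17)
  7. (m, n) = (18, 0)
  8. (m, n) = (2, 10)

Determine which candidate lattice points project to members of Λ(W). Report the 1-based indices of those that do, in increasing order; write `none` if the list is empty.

none

Compute β' = (5−√29)/2 = -0.1926, so π⊥(m,n) = m -0.1926·n.
#1 (0,14): internal coord 0 + (14)·β' = -2.6962; -2.6962 ∉ [-1.5, -0.9) → out
#2 (-6,-23): internal coord -6 + (-23)·β' = -1.5706; -1.5706 ∉ [-1.5, -0.9) → out
#3 (-1,4): internal coord -1 + (4)·β' = -1.7703; -1.7703 ∉ [-1.5, -0.9) → out
#4 (-2,-7): internal coord -2 + (-7)·β' = -0.6519; -0.6519 ∉ [-1.5, -0.9) → out
#5 (0,13): internal coord 0 + (13)·β' = -2.5036; -2.5036 ∉ [-1.5, -0.9) → out
#6 (-4,-17): internal coord -4 + (-17)·β' = -0.7261; -0.7261 ∉ [-1.5, -0.9) → out
#7 (18,0): internal coord 18 + (0)·β' = +18.0000; +18.0000 ∉ [-1.5, -0.9) → out
#8 (2,10): internal coord 2 + (10)·β' = +0.0742; +0.0742 ∉ [-1.5, -0.9) → out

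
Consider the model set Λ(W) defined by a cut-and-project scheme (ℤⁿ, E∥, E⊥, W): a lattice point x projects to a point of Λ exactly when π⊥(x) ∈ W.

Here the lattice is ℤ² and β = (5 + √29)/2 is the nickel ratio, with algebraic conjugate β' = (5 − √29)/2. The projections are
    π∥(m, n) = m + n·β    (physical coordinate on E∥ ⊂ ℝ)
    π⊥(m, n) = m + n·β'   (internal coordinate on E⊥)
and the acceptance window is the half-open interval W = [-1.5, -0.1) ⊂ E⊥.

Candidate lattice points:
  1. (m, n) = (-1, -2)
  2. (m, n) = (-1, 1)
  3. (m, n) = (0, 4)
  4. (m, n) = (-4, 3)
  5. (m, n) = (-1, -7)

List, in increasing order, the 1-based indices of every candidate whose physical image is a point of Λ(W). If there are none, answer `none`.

1, 2, 3

Numerically β ≈ 5.192582 and β' = −1/β ≈ -0.192582.
candidate 1: (m,n)=(-1,-2) → π∥ = -1-2·β ≈ -11.385165, π⊥ = -1-2·β' ≈ -0.614835 ∈ [-1.5, -0.1) ⇒ IN Λ
candidate 2: (m,n)=(-1,1) → π∥ = -1+1·β ≈ 4.192582, π⊥ = -1+1·β' ≈ -1.192582 ∈ [-1.5, -0.1) ⇒ IN Λ
candidate 3: (m,n)=(0,4) → π∥ = 0+4·β ≈ 20.770330, π⊥ = 0+4·β' ≈ -0.770330 ∈ [-1.5, -0.1) ⇒ IN Λ
candidate 4: (m,n)=(-4,3) → π∥ = -4+3·β ≈ 11.577747, π⊥ = -4+3·β' ≈ -4.577747 ∉ [-1.5, -0.1) ⇒ out
candidate 5: (m,n)=(-1,-7) → π∥ = -1-7·β ≈ -37.348077, π⊥ = -1-7·β' ≈ 0.348077 ∉ [-1.5, -0.1) ⇒ out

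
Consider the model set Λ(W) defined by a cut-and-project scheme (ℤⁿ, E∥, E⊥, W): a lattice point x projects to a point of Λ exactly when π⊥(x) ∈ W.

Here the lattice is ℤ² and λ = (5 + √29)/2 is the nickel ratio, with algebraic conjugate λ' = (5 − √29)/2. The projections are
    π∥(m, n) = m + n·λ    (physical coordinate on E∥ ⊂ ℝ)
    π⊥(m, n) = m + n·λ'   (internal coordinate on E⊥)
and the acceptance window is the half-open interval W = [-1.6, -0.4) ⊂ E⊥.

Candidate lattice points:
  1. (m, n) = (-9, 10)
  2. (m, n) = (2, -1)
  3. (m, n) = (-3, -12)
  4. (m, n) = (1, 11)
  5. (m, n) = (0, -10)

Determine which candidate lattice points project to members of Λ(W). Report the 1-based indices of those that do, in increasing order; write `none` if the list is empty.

Compute λ' = (5−√29)/2 = -0.192582, so π⊥(m,n) = m -0.192582·n.
[1] lift (-9,10): star map gives -10.925824; window check -1.6 ≤ -10.925824 < -0.4 is false → out
[2] lift (2,-1): star map gives 2.192582; window check -1.6 ≤ 2.192582 < -0.4 is false → out
[3] lift (-3,-12): star map gives -0.689011; window check -1.6 ≤ -0.689011 < -0.4 is true → IN Λ
[4] lift (1,11): star map gives -1.118406; window check -1.6 ≤ -1.118406 < -0.4 is true → IN Λ
[5] lift (0,-10): star map gives 1.925824; window check -1.6 ≤ 1.925824 < -0.4 is false → out

3, 4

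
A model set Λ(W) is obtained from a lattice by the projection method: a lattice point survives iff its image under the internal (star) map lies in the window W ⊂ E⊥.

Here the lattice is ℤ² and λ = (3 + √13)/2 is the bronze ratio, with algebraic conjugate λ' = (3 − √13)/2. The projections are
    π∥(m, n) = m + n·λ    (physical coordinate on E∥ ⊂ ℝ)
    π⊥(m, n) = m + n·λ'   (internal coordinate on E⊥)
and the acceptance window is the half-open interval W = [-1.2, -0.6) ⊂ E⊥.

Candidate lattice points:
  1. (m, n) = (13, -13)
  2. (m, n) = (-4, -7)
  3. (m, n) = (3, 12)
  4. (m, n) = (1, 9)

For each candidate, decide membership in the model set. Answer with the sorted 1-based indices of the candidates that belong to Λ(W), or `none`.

3

Compute λ' = (3−√13)/2 = -0.3028, so π⊥(m,n) = m -0.3028·n.
#1 (13,-13): internal coord 13 + (-13)·λ' = +16.9361; +16.9361 ∉ [-1.2, -0.6) → out
#2 (-4,-7): internal coord -4 + (-7)·λ' = -1.8806; -1.8806 ∉ [-1.2, -0.6) → out
#3 (3,12): internal coord 3 + (12)·λ' = -0.6333; -0.6333 ∈ [-1.2, -0.6) → IN Λ
#4 (1,9): internal coord 1 + (9)·λ' = -1.7250; -1.7250 ∉ [-1.2, -0.6) → out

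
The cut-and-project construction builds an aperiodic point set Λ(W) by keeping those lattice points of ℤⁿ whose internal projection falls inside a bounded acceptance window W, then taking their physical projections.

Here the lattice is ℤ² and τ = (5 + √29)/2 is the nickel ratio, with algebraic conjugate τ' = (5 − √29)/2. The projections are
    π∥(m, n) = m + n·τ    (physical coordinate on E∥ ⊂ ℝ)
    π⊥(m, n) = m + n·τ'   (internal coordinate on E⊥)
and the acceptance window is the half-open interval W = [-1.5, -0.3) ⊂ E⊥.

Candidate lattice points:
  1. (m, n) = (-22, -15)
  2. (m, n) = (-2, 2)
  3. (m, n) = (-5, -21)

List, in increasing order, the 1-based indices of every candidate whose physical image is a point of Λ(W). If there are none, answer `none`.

τ' = (5−√29)/2 ≈ -0.19258.
candidate 1: (m,n)=(-22,-15) → π∥ = -22-15·τ ≈ -99.88874, π⊥ = -22-15·τ' ≈ -19.11126 ∉ [-1.5, -0.3) ⇒ out
candidate 2: (m,n)=(-2,2) → π∥ = -2+2·τ ≈ 8.38516, π⊥ = -2+2·τ' ≈ -2.38516 ∉ [-1.5, -0.3) ⇒ out
candidate 3: (m,n)=(-5,-21) → π∥ = -5-21·τ ≈ -114.04423, π⊥ = -5-21·τ' ≈ -0.95577 ∈ [-1.5, -0.3) ⇒ IN Λ

3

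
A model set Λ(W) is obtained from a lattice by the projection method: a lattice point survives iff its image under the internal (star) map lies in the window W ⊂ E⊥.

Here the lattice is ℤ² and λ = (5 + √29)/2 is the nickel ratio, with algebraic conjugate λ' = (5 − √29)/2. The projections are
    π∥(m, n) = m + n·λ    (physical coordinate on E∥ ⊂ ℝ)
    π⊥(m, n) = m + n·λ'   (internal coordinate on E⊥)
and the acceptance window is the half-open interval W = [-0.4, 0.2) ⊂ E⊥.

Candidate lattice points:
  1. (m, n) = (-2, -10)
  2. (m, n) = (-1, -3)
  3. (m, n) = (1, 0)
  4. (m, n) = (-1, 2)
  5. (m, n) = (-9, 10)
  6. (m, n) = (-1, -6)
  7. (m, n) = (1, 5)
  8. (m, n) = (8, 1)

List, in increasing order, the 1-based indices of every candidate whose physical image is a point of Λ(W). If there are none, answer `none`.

1, 6, 7

Compute λ' = (5−√29)/2 = -0.192582, so π⊥(m,n) = m -0.192582·n.
candidate 1: (m,n)=(-2,-10) → π∥ = -2-10·λ ≈ -53.925824, π⊥ = -2-10·λ' ≈ -0.074176 ∈ [-0.4, 0.2) ⇒ IN Λ
candidate 2: (m,n)=(-1,-3) → π∥ = -1-3·λ ≈ -16.577747, π⊥ = -1-3·λ' ≈ -0.422253 ∉ [-0.4, 0.2) ⇒ out
candidate 3: (m,n)=(1,0) → π∥ = 1+0·λ ≈ 1.000000, π⊥ = 1+0·λ' ≈ 1.000000 ∉ [-0.4, 0.2) ⇒ out
candidate 4: (m,n)=(-1,2) → π∥ = -1+2·λ ≈ 9.385165, π⊥ = -1+2·λ' ≈ -1.385165 ∉ [-0.4, 0.2) ⇒ out
candidate 5: (m,n)=(-9,10) → π∥ = -9+10·λ ≈ 42.925824, π⊥ = -9+10·λ' ≈ -10.925824 ∉ [-0.4, 0.2) ⇒ out
candidate 6: (m,n)=(-1,-6) → π∥ = -1-6·λ ≈ -32.155494, π⊥ = -1-6·λ' ≈ 0.155494 ∈ [-0.4, 0.2) ⇒ IN Λ
candidate 7: (m,n)=(1,5) → π∥ = 1+5·λ ≈ 26.962912, π⊥ = 1+5·λ' ≈ 0.037088 ∈ [-0.4, 0.2) ⇒ IN Λ
candidate 8: (m,n)=(8,1) → π∥ = 8+1·λ ≈ 13.192582, π⊥ = 8+1·λ' ≈ 7.807418 ∉ [-0.4, 0.2) ⇒ out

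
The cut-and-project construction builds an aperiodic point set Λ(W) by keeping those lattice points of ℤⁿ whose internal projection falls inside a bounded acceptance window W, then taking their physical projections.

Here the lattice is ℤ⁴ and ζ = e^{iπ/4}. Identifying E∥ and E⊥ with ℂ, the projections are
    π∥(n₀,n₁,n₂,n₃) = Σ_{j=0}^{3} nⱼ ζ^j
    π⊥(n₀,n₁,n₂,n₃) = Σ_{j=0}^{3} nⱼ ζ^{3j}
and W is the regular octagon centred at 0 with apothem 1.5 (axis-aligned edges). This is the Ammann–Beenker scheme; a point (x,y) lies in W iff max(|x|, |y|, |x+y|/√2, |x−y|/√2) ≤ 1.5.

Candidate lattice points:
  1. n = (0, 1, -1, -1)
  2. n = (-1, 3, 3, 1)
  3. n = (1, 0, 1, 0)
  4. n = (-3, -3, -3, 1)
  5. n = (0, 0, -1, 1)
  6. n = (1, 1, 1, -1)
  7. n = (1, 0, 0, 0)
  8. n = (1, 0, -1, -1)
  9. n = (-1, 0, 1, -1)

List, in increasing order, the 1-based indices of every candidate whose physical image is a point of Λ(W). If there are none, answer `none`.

Internal map: ζ^{3j} for j=0..3 gives (1,0), (−√2/2,√2/2), (0,−1), (√2/2,√2/2).
#1 (0, 1, -1, -1): internal (-1.414214, 1.000000); octagon support 1.707107 vs apothem 1.5 → ∉ W
#2 (-1, 3, 3, 1): internal (-2.414214, -0.171573); octagon support 2.414214 vs apothem 1.5 → ∉ W
#3 (1, 0, 1, 0): internal (1.000000, -1.000000); octagon support 1.414214 vs apothem 1.5 → ∈ W
#4 (-3, -3, -3, 1): internal (-0.171573, 1.585786); octagon support 1.585786 vs apothem 1.5 → ∉ W
#5 (0, 0, -1, 1): internal (0.707107, 1.707107); octagon support 1.707107 vs apothem 1.5 → ∉ W
#6 (1, 1, 1, -1): internal (-0.414214, -1.000000); octagon support 1.000000 vs apothem 1.5 → ∈ W
#7 (1, 0, 0, 0): internal (1.000000, 0.000000); octagon support 1.000000 vs apothem 1.5 → ∈ W
#8 (1, 0, -1, -1): internal (0.292893, 0.292893); octagon support 0.414214 vs apothem 1.5 → ∈ W
#9 (-1, 0, 1, -1): internal (-1.707107, -1.707107); octagon support 2.414214 vs apothem 1.5 → ∉ W

3, 6, 7, 8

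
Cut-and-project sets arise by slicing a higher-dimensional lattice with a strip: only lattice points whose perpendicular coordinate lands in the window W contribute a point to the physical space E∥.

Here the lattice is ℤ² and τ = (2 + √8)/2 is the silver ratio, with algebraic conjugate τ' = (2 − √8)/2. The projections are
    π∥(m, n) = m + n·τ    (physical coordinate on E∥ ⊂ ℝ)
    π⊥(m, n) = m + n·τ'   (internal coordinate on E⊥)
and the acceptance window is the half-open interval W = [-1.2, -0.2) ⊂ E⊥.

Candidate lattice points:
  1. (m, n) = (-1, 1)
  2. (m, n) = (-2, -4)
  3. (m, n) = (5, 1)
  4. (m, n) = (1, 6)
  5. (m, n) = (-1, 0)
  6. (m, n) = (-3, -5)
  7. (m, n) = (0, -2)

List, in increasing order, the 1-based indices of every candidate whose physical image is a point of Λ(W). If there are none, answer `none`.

2, 5, 6

τ' = (2−√8)/2 ≈ -0.41421.
candidate 1: (m,n)=(-1,1) → π∥ = -1+1·τ ≈ 1.41421, π⊥ = -1+1·τ' ≈ -1.41421 ∉ [-1.2, -0.2) ⇒ out
candidate 2: (m,n)=(-2,-4) → π∥ = -2-4·τ ≈ -11.65685, π⊥ = -2-4·τ' ≈ -0.34315 ∈ [-1.2, -0.2) ⇒ IN Λ
candidate 3: (m,n)=(5,1) → π∥ = 5+1·τ ≈ 7.41421, π⊥ = 5+1·τ' ≈ 4.58579 ∉ [-1.2, -0.2) ⇒ out
candidate 4: (m,n)=(1,6) → π∥ = 1+6·τ ≈ 15.48528, π⊥ = 1+6·τ' ≈ -1.48528 ∉ [-1.2, -0.2) ⇒ out
candidate 5: (m,n)=(-1,0) → π∥ = -1+0·τ ≈ -1.00000, π⊥ = -1+0·τ' ≈ -1.00000 ∈ [-1.2, -0.2) ⇒ IN Λ
candidate 6: (m,n)=(-3,-5) → π∥ = -3-5·τ ≈ -15.07107, π⊥ = -3-5·τ' ≈ -0.92893 ∈ [-1.2, -0.2) ⇒ IN Λ
candidate 7: (m,n)=(0,-2) → π∥ = 0-2·τ ≈ -4.82843, π⊥ = 0-2·τ' ≈ 0.82843 ∉ [-1.2, -0.2) ⇒ out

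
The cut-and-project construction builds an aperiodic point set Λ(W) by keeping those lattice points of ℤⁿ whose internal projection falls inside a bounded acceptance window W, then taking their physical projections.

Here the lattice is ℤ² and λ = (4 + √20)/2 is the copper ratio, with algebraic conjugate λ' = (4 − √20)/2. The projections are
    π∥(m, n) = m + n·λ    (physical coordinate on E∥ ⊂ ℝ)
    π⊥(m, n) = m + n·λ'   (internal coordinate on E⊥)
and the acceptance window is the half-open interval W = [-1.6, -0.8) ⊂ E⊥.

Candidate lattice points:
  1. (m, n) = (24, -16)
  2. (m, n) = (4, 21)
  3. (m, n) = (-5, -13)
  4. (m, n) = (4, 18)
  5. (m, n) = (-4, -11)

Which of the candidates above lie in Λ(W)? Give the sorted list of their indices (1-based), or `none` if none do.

2, 5

λ' = (4−√20)/2 ≈ -0.23607.
#1 (24,-16): internal coord 24 + (-16)·λ' = +27.77709; +27.77709 ∉ [-1.6, -0.8) → out
#2 (4,21): internal coord 4 + (21)·λ' = -0.95743; -0.95743 ∈ [-1.6, -0.8) → IN Λ
#3 (-5,-13): internal coord -5 + (-13)·λ' = -1.93112; -1.93112 ∉ [-1.6, -0.8) → out
#4 (4,18): internal coord 4 + (18)·λ' = -0.24922; -0.24922 ∉ [-1.6, -0.8) → out
#5 (-4,-11): internal coord -4 + (-11)·λ' = -1.40325; -1.40325 ∈ [-1.6, -0.8) → IN Λ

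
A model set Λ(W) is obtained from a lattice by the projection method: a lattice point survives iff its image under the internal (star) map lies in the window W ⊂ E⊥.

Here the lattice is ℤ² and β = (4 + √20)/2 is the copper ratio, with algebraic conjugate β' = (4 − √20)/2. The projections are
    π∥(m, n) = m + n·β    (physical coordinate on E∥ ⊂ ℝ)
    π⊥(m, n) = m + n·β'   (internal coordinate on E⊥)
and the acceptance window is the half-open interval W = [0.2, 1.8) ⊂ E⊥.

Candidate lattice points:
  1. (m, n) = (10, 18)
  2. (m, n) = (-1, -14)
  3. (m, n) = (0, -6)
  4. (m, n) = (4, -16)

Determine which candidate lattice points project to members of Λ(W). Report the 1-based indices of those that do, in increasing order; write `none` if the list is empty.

Compute β' = (4−√20)/2 = -0.2361, so π⊥(m,n) = m -0.2361·n.
[1] lift (10,18): star map gives 5.7508; window check 0.2 ≤ 5.7508 < 1.8 is false → out
[2] lift (-1,-14): star map gives 2.3050; window check 0.2 ≤ 2.3050 < 1.8 is false → out
[3] lift (0,-6): star map gives 1.4164; window check 0.2 ≤ 1.4164 < 1.8 is true → IN Λ
[4] lift (4,-16): star map gives 7.7771; window check 0.2 ≤ 7.7771 < 1.8 is false → out

3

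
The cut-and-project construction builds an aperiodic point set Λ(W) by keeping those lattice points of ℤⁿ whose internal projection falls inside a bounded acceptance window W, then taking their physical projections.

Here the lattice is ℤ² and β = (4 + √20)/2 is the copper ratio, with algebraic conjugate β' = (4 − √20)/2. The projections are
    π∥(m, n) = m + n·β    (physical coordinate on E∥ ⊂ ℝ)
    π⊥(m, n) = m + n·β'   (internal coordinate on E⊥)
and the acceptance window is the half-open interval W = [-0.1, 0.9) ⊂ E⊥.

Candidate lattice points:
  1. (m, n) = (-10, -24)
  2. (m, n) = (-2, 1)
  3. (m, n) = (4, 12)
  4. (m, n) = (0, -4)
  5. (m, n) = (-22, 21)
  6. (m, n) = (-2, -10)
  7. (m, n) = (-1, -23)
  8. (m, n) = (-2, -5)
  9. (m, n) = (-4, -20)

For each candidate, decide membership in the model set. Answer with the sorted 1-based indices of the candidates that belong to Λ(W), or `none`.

Compute β' = (4−√20)/2 = -0.23607, so π⊥(m,n) = m -0.23607·n.
#1 (-10,-24): internal coord -10 + (-24)·β' = -4.33437; -4.33437 ∉ [-0.1, 0.9) → out
#2 (-2,1): internal coord -2 + (1)·β' = -2.23607; -2.23607 ∉ [-0.1, 0.9) → out
#3 (4,12): internal coord 4 + (12)·β' = +1.16718; +1.16718 ∉ [-0.1, 0.9) → out
#4 (0,-4): internal coord 0 + (-4)·β' = +0.94427; +0.94427 ∉ [-0.1, 0.9) → out
#5 (-22,21): internal coord -22 + (21)·β' = -26.95743; -26.95743 ∉ [-0.1, 0.9) → out
#6 (-2,-10): internal coord -2 + (-10)·β' = +0.36068; +0.36068 ∈ [-0.1, 0.9) → IN Λ
#7 (-1,-23): internal coord -1 + (-23)·β' = +4.42956; +4.42956 ∉ [-0.1, 0.9) → out
#8 (-2,-5): internal coord -2 + (-5)·β' = -0.81966; -0.81966 ∉ [-0.1, 0.9) → out
#9 (-4,-20): internal coord -4 + (-20)·β' = +0.72136; +0.72136 ∈ [-0.1, 0.9) → IN Λ

6, 9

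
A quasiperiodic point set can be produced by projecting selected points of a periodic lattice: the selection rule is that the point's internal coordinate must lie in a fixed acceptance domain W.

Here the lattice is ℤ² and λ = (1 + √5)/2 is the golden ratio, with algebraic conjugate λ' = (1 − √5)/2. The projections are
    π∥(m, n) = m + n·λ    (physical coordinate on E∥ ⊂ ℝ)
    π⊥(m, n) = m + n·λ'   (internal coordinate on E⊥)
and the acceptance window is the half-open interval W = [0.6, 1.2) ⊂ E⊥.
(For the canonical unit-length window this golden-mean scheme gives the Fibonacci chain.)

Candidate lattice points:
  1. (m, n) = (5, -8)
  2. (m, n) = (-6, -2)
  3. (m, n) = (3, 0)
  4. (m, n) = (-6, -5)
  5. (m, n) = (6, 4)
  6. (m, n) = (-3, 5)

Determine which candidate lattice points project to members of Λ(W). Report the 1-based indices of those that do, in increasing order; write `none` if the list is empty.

none

λ' = (1−√5)/2 ≈ -0.6180.
[1] lift (5,-8): star map gives 9.9443; window check 0.6 ≤ 9.9443 < 1.2 is false → out
[2] lift (-6,-2): star map gives -4.7639; window check 0.6 ≤ -4.7639 < 1.2 is false → out
[3] lift (3,0): star map gives 3.0000; window check 0.6 ≤ 3.0000 < 1.2 is false → out
[4] lift (-6,-5): star map gives -2.9098; window check 0.6 ≤ -2.9098 < 1.2 is false → out
[5] lift (6,4): star map gives 3.5279; window check 0.6 ≤ 3.5279 < 1.2 is false → out
[6] lift (-3,5): star map gives -6.0902; window check 0.6 ≤ -6.0902 < 1.2 is false → out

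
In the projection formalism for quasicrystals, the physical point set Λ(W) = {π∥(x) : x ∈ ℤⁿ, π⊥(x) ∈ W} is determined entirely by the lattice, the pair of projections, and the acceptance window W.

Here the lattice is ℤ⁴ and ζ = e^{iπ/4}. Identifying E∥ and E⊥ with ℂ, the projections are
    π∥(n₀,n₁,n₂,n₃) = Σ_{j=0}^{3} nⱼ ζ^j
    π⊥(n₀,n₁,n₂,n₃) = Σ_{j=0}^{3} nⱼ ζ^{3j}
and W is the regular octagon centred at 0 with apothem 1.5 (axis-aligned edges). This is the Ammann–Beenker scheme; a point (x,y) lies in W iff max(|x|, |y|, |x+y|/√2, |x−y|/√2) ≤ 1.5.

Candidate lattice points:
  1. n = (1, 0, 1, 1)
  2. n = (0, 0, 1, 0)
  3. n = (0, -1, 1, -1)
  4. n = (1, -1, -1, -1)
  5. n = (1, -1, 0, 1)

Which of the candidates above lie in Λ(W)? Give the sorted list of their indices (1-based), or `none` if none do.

π⊥(n) = n₀ + n₁ζ³ + n₂ζ⁶ + n₃ζ⁹ where ζ = e^{iπ/4}.
#1 (1, 0, 1, 1): internal (1.70711, -0.29289); octagon support 1.70711 vs apothem 1.5 → ∉ W
#2 (0, 0, 1, 0): internal (0.00000, -1.00000); octagon support 1.00000 vs apothem 1.5 → ∈ W
#3 (0, -1, 1, -1): internal (0.00000, -2.41421); octagon support 2.41421 vs apothem 1.5 → ∉ W
#4 (1, -1, -1, -1): internal (1.00000, -0.41421); octagon support 1.00000 vs apothem 1.5 → ∈ W
#5 (1, -1, 0, 1): internal (2.41421, 0.00000); octagon support 2.41421 vs apothem 1.5 → ∉ W

2, 4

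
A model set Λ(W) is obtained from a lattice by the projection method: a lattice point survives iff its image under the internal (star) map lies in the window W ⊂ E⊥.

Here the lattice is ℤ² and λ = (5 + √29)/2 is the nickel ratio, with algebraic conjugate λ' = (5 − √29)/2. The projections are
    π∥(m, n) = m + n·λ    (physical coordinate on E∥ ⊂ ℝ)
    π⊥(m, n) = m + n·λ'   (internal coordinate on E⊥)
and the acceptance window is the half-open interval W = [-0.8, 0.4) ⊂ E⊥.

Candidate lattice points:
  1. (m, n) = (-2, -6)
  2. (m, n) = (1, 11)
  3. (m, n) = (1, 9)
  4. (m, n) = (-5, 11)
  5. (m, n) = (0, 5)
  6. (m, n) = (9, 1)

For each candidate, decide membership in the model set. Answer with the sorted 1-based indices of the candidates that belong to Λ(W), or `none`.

3

Compute λ' = (5−√29)/2 = -0.1926, so π⊥(m,n) = m -0.1926·n.
#1 (-2,-6): internal coord -2 + (-6)·λ' = -0.8445; -0.8445 ∉ [-0.8, 0.4) → out
#2 (1,11): internal coord 1 + (11)·λ' = -1.1184; -1.1184 ∉ [-0.8, 0.4) → out
#3 (1,9): internal coord 1 + (9)·λ' = -0.7332; -0.7332 ∈ [-0.8, 0.4) → IN Λ
#4 (-5,11): internal coord -5 + (11)·λ' = -7.1184; -7.1184 ∉ [-0.8, 0.4) → out
#5 (0,5): internal coord 0 + (5)·λ' = -0.9629; -0.9629 ∉ [-0.8, 0.4) → out
#6 (9,1): internal coord 9 + (1)·λ' = +8.8074; +8.8074 ∉ [-0.8, 0.4) → out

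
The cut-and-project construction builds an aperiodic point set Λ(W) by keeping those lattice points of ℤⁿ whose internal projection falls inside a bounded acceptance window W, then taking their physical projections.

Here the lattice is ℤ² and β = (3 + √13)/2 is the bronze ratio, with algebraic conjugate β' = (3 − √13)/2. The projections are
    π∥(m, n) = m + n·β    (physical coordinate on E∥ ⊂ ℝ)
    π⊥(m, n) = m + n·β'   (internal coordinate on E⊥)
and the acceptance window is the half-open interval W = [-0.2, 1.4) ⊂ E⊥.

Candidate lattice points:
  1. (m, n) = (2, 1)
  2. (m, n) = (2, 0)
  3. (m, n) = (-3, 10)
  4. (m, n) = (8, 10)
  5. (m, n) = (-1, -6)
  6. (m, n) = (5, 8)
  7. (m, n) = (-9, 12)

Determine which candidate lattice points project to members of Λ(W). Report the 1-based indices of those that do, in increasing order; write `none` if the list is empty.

5

Compute β' = (3−√13)/2 = -0.30278, so π⊥(m,n) = m -0.30278·n.
candidate 1: (m,n)=(2,1) → π∥ = 2+1·β ≈ 5.30278, π⊥ = 2+1·β' ≈ 1.69722 ∉ [-0.2, 1.4) ⇒ out
candidate 2: (m,n)=(2,0) → π∥ = 2+0·β ≈ 2.00000, π⊥ = 2+0·β' ≈ 2.00000 ∉ [-0.2, 1.4) ⇒ out
candidate 3: (m,n)=(-3,10) → π∥ = -3+10·β ≈ 30.02776, π⊥ = -3+10·β' ≈ -6.02776 ∉ [-0.2, 1.4) ⇒ out
candidate 4: (m,n)=(8,10) → π∥ = 8+10·β ≈ 41.02776, π⊥ = 8+10·β' ≈ 4.97224 ∉ [-0.2, 1.4) ⇒ out
candidate 5: (m,n)=(-1,-6) → π∥ = -1-6·β ≈ -20.81665, π⊥ = -1-6·β' ≈ 0.81665 ∈ [-0.2, 1.4) ⇒ IN Λ
candidate 6: (m,n)=(5,8) → π∥ = 5+8·β ≈ 31.42221, π⊥ = 5+8·β' ≈ 2.57779 ∉ [-0.2, 1.4) ⇒ out
candidate 7: (m,n)=(-9,12) → π∥ = -9+12·β ≈ 30.63331, π⊥ = -9+12·β' ≈ -12.63331 ∉ [-0.2, 1.4) ⇒ out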